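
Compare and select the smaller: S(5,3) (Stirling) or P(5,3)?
S(5,3)

Reasoning: S(5,3) = 3·S(4,3) + S(4,2) = 3·6 + 7 = 25; P(5,3) = 60.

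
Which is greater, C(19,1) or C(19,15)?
C(19,15)

Solution: C(19,1)=19, C(19,15)=3,876.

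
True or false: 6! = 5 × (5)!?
6! = 6 × 5! = 720, but 5 × 5! = 600.

Answer: False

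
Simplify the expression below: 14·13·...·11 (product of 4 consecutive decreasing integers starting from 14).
24,024

Solution: This is P(14,4) = 14!/(10)! = 24,024.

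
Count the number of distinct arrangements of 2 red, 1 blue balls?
3

Solution: Multinomial: 3!/(2! × 1!) = 3.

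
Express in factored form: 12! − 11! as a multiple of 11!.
12! − 11! = 12·11! − 11! = (12 − 1)·11! = 11 × 11! = 439,084,800.

Answer: 11 × 11! = 439,084,800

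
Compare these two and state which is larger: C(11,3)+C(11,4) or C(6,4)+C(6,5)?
C(11,3)+C(11,4)

Working:
First=495, Second=21.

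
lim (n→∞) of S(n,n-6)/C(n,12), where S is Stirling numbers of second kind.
10395

Working:
The leading term of S(n,n-6) as a polynomial in n is (11)!!·C(n,12), so the ratio → (11)!! = 10395.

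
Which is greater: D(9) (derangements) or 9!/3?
D(9)
D(9) = (9-1)·[D(8) + D(7)] = 8·[14,833 + 1,854] = 133,496; 9!/3 = 362,880/3 = 120,960.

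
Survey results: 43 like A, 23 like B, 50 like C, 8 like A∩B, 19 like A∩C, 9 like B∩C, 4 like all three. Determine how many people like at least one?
84

Working:
|A∪B∪C| = 43+23+50-8-19-9+4 = 84.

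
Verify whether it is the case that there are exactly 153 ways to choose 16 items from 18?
True

Reasoning: C(18,16) = 153.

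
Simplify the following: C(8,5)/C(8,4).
4/5

Solution: C(n,k+1)/C(n,k) = (n−k)/(k+1). Here (8−4)/(4+1) = 4/5 = 4/5.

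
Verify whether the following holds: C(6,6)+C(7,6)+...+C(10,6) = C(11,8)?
False
Hockey stick identity gives Σ = C(11,7) = 330; RHS C(11,8) = 165.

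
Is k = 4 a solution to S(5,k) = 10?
S(5,4) = 4·S(4,4) + S(4,3) = 4·1 + 6 = 10, which equals 10.
Final answer: Yes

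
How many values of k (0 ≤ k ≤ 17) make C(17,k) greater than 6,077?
Row 17 is unimodal and symmetric about k=17/2. C(17,4)=2,380 ≤ 6,077; C(17,5)=6,188 > 6,077; by symmetry C(17,k) > 6,077 for k = 5..12. That's 12 - 5 + 1 = 8 values.
Final answer: 8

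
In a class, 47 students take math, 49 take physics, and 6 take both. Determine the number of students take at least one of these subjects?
|A∪B| = |A|+|B|-|A∩B| = 47+49-6 = 90.
Final answer: 90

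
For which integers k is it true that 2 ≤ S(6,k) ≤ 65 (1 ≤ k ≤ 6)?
2, 4, 5

Working:
S(6,1)=1; S(6,2)=31; S(6,3)=90; S(6,4)=65; S(6,5)=15; S(6,6)=1. So valid k = 2, 4, 5.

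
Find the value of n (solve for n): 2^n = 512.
2^9 = 512, so n = 9.

Answer: 9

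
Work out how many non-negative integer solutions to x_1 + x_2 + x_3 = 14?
120
C(14+3-1, 3-1) = 120.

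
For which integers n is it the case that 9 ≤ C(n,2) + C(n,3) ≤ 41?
4, 5, 6

C(3,2)+C(3,3)=4; C(4,2)+C(4,3)=10; C(5,2)+C(5,3)=20; C(6,2)+C(6,3)=35; C(7,2)+C(7,3)=56. So valid n = 4, 5, 6.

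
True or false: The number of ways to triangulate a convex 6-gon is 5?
False
Triangulations of a convex 6-gon are counted by the Catalan number C_4: C_4 = C(8,4)/(4+1) = 70/5 = 14.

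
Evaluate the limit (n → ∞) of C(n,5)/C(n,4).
C(n,5)/C(n,4) = (n-4)/5 → ∞ as n → ∞.

Answer: ∞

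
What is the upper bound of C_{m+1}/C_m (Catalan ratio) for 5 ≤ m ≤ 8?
17/5

C_{m+1}/C_m = 2(2m+1)/(m+2), which increases with m. Maximum at m = 8: 2·17/10 = 17/5.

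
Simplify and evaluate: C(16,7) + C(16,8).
By Pascal's identity: C(17,8) = 24,310.

Answer: 24,310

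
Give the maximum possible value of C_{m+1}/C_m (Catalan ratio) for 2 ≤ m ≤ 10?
7/2

Working:
C_{m+1}/C_m = 2(2m+1)/(m+2), which increases with m. Maximum at m = 10: 2·21/12 = 7/2.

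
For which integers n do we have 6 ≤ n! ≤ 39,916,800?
3, 4, 5, 6, 7, 8, 9, 10, 11

Working:
n! is strictly increasing; 3! = 6 and 11! = 39,916,800, so valid n = 3, 4, 5, 6, 7, 8, 9, 10, 11.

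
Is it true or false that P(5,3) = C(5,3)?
False

Reasoning: P(5,3) = 60 but C(5,3) = 10; they differ by a factor of 3! = 6, so the statement does not hold.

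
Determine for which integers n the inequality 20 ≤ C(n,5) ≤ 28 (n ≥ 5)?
7

C(6,5)=6; C(7,5)=21; C(8,5)=56. So valid n = 7.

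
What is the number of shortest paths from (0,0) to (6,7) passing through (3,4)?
700

Explanation: To (3,4): C(7,3)=35. From there: C(6,3)=20. Total: 700.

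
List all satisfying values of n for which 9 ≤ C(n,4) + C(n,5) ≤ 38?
6
C(5,4)+C(5,5)=6; C(6,4)+C(6,5)=21; C(7,4)+C(7,5)=56. So valid n = 6.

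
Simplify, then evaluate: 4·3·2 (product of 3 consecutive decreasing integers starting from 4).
24

Working:
This is P(4,3) = 4!/(1)! = 24.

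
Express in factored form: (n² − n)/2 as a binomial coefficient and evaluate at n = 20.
C(n,2); C(20,2) = 190

Solution: (n² − n)/2 = n(n−1)/2 = C(n,2). At n = 20: C(20,2) = 190.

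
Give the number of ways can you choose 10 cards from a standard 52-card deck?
15,820,024,220

Working:
C(52,10) = 15,820,024,220.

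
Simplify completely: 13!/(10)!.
1,716

Explanation: This equals 13×12×11 = 1,716.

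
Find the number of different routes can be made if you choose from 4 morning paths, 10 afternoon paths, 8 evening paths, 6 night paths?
1,920

Explanation: By the multiplication principle: 4 × 10 × 8 × 6 = 1,920.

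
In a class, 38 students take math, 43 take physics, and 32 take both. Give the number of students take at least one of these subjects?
49

Solution: |A∪B| = |A|+|B|-|A∩B| = 38+43-32 = 49.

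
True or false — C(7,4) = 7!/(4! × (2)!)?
False

Solution: The correct denominator is 4!×3!, giving C(7,4) = 35; the stated RHS is 7!/(4!×2!) = 105 ≠ 35, so the statement does not hold.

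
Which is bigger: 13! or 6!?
13!
13!=6,227,020,800, 6!=720. 13! > 6!.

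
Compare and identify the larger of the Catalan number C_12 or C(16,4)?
C_12 = C(24,12)/(12+1) = 2,704,156/13 = 208,012; C(16,4) = 1,820.

Answer: C_12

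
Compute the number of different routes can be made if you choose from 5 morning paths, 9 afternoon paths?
45

Working:
By the multiplication principle: 5 × 9 = 45.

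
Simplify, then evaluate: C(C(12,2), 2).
C(12,2) = 66, then C(66, 2) = 2,145.
Final answer: 2,145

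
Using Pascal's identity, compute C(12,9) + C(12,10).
286

Working:
C(12,9) + C(12,10) = C(13,10) = 286.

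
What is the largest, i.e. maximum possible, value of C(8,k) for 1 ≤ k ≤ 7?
70

Working:
C(8,k) is maximised at the centre of the row: C(8,4) = 70.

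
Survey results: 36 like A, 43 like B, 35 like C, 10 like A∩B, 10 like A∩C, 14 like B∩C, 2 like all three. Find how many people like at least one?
82

Solution: |A∪B∪C| = 36+43+35-10-10-14+2 = 82.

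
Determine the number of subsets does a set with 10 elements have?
Each element can be included or excluded: 2^10 = 1,024.

Answer: 1,024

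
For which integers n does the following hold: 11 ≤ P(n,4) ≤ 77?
4
P(3,4)=0; P(4,4)=24; P(5,4)=120. So valid n = 4.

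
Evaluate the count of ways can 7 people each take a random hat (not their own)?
1,854
Using D(n) = (n-1)[D(n-1) + D(n-2)]:
D(7) = (7-1) × [D(6) + D(5)]
      = 6 × [265 + 44]
      = 6 × 309
      = 1,854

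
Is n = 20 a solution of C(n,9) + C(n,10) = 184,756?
No

Working:
C(20,9) + C(20,10) = 167,960 + 184,756 = 352,716, which does not equal 184,756.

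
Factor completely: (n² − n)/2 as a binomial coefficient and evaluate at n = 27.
C(n,2); C(27,2) = 351

Explanation: (n² − n)/2 = n(n−1)/2 = C(n,2). At n = 27: C(27,2) = 351.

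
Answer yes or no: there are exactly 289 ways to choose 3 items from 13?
No

Reasoning: C(13,3) = 286 ≠ 289.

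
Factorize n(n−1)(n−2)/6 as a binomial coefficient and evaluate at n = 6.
C(n,3); C(6,3) = 20
n(n−1)(n−2)/6 = n!/(3!(n−3)!) = C(n,3). At n = 6: C(6,3) = 20.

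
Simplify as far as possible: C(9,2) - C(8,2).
C(9,2) - C(8,2) = C(8,1) = 8.

Answer: 8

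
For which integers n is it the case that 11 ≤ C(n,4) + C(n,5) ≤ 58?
6, 7

Explanation: C(5,4)+C(5,5)=6; C(6,4)+C(6,5)=21; C(7,4)+C(7,5)=56; C(8,4)+C(8,5)=126. So valid n = 6, 7.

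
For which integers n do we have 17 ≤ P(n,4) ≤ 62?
4

Explanation: P(3,4)=0; P(4,4)=24; P(5,4)=120. So valid n = 4.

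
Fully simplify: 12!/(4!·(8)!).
This is C(12,4) = 495.
Final answer: 495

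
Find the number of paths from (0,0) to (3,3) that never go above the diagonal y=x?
5

Counted by the Catalan number C_3: C_3 = C(6,3)/(3+1) = 20/4 = 5.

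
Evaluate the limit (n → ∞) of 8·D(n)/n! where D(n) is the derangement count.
8/e
D(n)/n! → 1/e, so 8·D(n)/n! → 8/e.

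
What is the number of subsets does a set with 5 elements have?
32

Explanation: Each element can be included or excluded: 2^5 = 32.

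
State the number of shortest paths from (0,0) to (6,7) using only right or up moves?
1,716

Solution: Choose 6 rights from 13 moves: C(13,6) = 1,716.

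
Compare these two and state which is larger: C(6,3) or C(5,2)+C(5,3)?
Equal

Explanation: By Pascal's identity: C(6,3) = C(5,2)+C(5,3) = 20. Equal.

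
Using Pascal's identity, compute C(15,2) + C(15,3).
560
C(15,2) + C(15,3) = C(16,3) = 560.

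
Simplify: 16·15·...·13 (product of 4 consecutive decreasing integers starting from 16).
43,680

Solution: This is P(16,4) = 16!/(12)! = 43,680.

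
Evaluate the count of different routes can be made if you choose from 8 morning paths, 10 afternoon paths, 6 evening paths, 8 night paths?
By the multiplication principle: 8 × 10 × 6 × 8 = 3,840.

Answer: 3,840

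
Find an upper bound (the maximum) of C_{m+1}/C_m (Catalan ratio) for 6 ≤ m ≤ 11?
C_{m+1}/C_m = 2(2m+1)/(m+2), which increases with m. Maximum at m = 11: 2·23/13 = 46/13.
Final answer: 46/13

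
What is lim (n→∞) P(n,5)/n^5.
1

Solution: P(n,5) = n(n-1)···(n-4) ≈ n^5 for large n. Limit = 1.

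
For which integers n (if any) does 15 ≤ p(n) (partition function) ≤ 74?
Tabulating p(n) via p(n) = p(n−1) + p(n−2) − p(n−5) − p(n−7) + …: p(6)=11; p(7)=15; p(8)=22; p(9)=30; p(10)=42; p(11)=56; p(12)=77. So valid n = 7, 8, 9, 10, 11.

Answer: 7, 8, 9, 10, 11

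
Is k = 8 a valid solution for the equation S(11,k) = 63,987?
S(11,8) = 8·S(10,8) + S(10,7) = 8·750 + 5,880 = 11,880, which does not equal 63,987.

Answer: No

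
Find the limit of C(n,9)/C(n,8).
C(n,9)/C(n,8) = (n-8)/9 → ∞ as n → ∞.

Answer: ∞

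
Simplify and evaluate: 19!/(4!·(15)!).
3,876
This is C(19,4) = 3,876.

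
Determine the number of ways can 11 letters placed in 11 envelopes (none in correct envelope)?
14,684,570

Reasoning: Using D(n) = (n-1)[D(n-1) + D(n-2)]:
D(11) = (11-1) × [D(10) + D(9)]
      = 10 × [1334961 + 133496]
      = 10 × 1468457
      = 14,684,570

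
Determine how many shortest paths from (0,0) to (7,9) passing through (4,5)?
To (4,5): C(9,4)=126. From there: C(7,3)=35. Total: 4,410.

Answer: 4,410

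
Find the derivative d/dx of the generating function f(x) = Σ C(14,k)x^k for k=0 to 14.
Σ k·C(14,k)x^(k-1) for k=1 to 14

Reasoning: Term-by-term differentiation gives Σ k·C(14,k)x^{k-1} for k=1 to 14.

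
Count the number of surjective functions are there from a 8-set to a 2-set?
254

Working:
Onto functions = 2! × S(8,2)
First compute S(8,2) via recurrence:
Using the Stirling recurrence: S(n,k) = k·S(n-1,k) + S(n-1,k-1)
S(8,2) = 2·S(7,2) + S(7,1)
         = 2·63 + 1
         = 126 + 1
         = 127
Then: 2 × 127 = 254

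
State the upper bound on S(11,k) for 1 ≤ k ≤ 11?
246,730

Reasoning: Row S(11,k) for k = 1..11 (via S(n,k) = k·S(n−1,k) + S(n−1,k−1)): 1, 1,023, 28,501, 145,750, 246,730, 179,487, 63,987, 11,880, 1,155, 55, 1. The row is unimodal; maximum at k = 5: 246,730.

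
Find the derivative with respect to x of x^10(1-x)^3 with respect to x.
Product rule: 10x^{9}(1-x)^{3} + x^10·(-3)(1-x)^{2}.

Answer: 10x^9(1-x)^3 - 3x^10(1-x)^2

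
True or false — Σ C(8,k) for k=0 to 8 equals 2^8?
True

Explanation: Binomial theorem: Σ C(8,k) = (1+1)^8 = 2^8 = 256; RHS 2^8 = 256.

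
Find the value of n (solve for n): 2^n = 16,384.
16,384 = 1,024 × 16 = 2^10 × 2^4 = 2^14, so n = 14.
Final answer: 14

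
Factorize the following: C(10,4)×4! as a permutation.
P(10,4)

C(10,4)×4! = [10!/(4!(6)!)]×4! = 10!/(6)! = P(10,4) = 5,040.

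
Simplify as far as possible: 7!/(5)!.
42
This equals 7×6 = 42.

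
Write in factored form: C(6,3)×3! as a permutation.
P(6,3)

Working:
C(6,3)×3! = [6!/(3!(3)!)]×3! = 6!/(3)! = P(6,3) = 120.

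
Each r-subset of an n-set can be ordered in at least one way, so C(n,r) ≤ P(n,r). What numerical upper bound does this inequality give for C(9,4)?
P(9,4) = 9·8·7·6 = 3,024, so C(9,4) ≤ 3,024. (The bound is loose by a factor of 4! = 24: C(9,4) = 3,024/24 = 126.)

Answer: 3,024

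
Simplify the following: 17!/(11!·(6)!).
12,376

Solution: This is C(17,11) = 12,376.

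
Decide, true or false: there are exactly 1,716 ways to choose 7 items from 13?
True

Working:
C(13,7) = 1,716.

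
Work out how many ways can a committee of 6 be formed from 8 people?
28

Working:
C(8,6) = 8! / (6! × (8-6)!)
         = 8! / (6! × 2!)
         = 28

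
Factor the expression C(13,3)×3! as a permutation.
P(13,3)
C(13,3)×3! = [13!/(3!(10)!)]×3! = 13!/(10)! = P(13,3) = 1,716.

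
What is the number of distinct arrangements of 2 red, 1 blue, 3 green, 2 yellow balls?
1,680

Explanation: Multinomial: 8!/(2! × 1! × 3! × 2!) = 1,680.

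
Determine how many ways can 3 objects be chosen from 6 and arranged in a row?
120

Reasoning: P(6,3) = 6!/(6-3)! = 120.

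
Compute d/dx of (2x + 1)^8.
Chain rule: 8(2x+1)^{7} × 2 = 16(2x+1)^{7}.
Final answer: 16(2x + 1)^7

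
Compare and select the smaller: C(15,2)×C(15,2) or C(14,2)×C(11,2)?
C(14,2)×C(11,2)

Reasoning: C(15,2)×C(15,2)=11,025, C(14,2)×C(11,2)=5,005.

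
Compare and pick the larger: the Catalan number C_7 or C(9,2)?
C_7 = C(14,7)/(7+1) = 3,432/8 = 429; C(9,2) = 36.

Answer: C_7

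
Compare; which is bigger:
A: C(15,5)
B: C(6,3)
A=C(15,5)=3,003, B=C(6,3)=20.

Answer: A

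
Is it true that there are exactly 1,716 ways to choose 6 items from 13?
True

Solution: C(13,6) = 1,716.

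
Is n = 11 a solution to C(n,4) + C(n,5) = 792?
C(11,4) + C(11,5) = 330 + 462 = 792, which equals 792.

Answer: Yes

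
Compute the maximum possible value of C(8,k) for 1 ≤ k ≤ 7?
70

Reasoning: C(8,k) is maximised at the centre of the row: C(8,4) = 70.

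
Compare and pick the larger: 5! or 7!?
7!

Working:
5!=120, 7!=5,040. 7! > 5!.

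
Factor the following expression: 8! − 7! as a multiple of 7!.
8! − 7! = 8·7! − 7! = (8 − 1)·7! = 7 × 7! = 35,280.

Answer: 7 × 7! = 35,280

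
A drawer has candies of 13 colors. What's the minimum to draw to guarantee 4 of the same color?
40

Worst case: 3 of each = 39. One more: 40.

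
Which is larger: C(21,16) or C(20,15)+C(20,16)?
Equal

Solution: By Pascal's identity: C(21,16) = C(20,15)+C(20,16) = 20,349. Equal.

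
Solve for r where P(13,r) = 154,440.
5
P(13,r) = 13·12·…·(13−r+1), a product of r factors. Multiplying down from 13: 13 = 13; 13·12 = 156; 13·12·11 = 1,716; 13·12·11·10 = 17,160; 13·12·11·10·9 = 154,440 ✓ (5 factors). So r = 5.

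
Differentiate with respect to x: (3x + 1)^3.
9(3x + 1)^2

Explanation: Chain rule: 3(3x+1)^{2} × 3 = 9(3x+1)^{2}.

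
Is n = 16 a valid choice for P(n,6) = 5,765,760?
Yes

P(16,6) = 16·15·14·13·12·11 = 5,765,760, which equals 5,765,760.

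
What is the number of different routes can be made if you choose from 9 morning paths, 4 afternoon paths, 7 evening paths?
252

Working:
By the multiplication principle: 9 × 4 × 7 = 252.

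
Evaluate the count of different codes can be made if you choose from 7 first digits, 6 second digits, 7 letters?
By the multiplication principle: 7 × 6 × 7 = 294.

Answer: 294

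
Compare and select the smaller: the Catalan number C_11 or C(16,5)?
C(16,5)

C_11 = C(22,11)/(11+1) = 705,432/12 = 58,786; C(16,5) = 4,368.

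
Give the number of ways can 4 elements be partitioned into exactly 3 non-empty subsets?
6

Reasoning: This equals S(4,3), the Stirling number of the 2nd kind.
Using the Stirling recurrence: S(n,k) = k·S(n-1,k) + S(n-1,k-1)
S(4,3) = 3·S(3,3) + S(3,2)
         = 3·1 + 3
         = 3 + 3
         = 6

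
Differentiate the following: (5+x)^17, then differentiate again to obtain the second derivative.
272(5+x)^15

First derivative: 17(5+x)^{16}. Second derivative: 17·16·(5+x)^{15} = 272(5+x)^{15}.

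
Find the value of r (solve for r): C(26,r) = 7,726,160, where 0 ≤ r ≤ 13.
C(26,r) is increasing for 0 ≤ r ≤ 13. Stepping up (C(26,r+1) = C(26,r)·(26−r)/(r+1)): C(26,1) = 26, C(26,2) = 325, C(26,3) = 2,600, C(26,4) = 14,950, C(26,5) = 65,780, C(26,6) = 230,230, C(26,7) = 657,800, C(26,8) = 1,562,275, C(26,9) = 3,124,550, C(26,10) = 5,311,735, C(26,11) = 7,726,160 ✓. So r = 11.

Answer: 11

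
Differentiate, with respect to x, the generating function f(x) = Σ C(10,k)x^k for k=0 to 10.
Σ k·C(10,k)x^(k-1) for k=1 to 10

Working:
Term-by-term differentiation gives Σ k·C(10,k)x^{k-1} for k=1 to 10.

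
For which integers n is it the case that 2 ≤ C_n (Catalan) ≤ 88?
C_1=1; C_2=2; C_3=5; C_4=14; C_5=42; C_6=132. So valid n = 2, 3, 4, 5.

Answer: 2, 3, 4, 5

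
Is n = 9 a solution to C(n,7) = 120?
No

Explanation: C(9,7) = 9·8·7·6·5·4·3/7! = 181,440/5,040 = 36, which does not equal 120.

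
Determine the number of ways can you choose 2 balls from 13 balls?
78
C(13,2) = 13! / (2! × (13-2)!)
         = 13! / (2! × 11!)
         = 78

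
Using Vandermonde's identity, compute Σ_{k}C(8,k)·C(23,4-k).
31,465

Reasoning: = C(8+23,4) = C(31,4) = 31,465.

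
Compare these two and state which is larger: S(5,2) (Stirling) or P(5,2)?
S(5,2) = 2·S(4,2) + S(4,1) = 2·7 + 1 = 15; P(5,2) = 20.
Final answer: P(5,2)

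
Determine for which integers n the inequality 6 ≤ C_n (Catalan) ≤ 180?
4, 5, 6
C_3=5; C_4=14; C_5=42; C_6=132; C_7=429. So valid n = 4, 5, 6.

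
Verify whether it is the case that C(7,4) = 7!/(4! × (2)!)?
False

Working:
The correct denominator is 4!×3!, giving C(7,4) = 35; the stated RHS is 7!/(4!×2!) = 105 ≠ 35, so the statement does not hold.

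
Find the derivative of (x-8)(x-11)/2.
(2x - 19)/2

Solution: d/dx[(x-8)(x-11)] = (x-11) + (x-8) = 2x - 19. Dividing by 2 gives (2x - 19)/2.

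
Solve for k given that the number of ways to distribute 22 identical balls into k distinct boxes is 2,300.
4
Stars and bars: the count is C(22+k−1, k−1), increasing in k. k=2: C(23,1) = 23, k=3: C(24,2) = 276, k=4: C(25,3) = 2,300 ✓. So k = 4.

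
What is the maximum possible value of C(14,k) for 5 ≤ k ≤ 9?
C(14,k) is maximised at the centre of the row: C(14,7) = 3,432.

Answer: 3,432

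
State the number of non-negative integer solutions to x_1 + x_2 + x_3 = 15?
136

C(15+3-1, 3-1) = 136.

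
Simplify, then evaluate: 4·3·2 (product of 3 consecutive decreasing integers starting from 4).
24

Working:
This is P(4,3) = 4!/(1)! = 24.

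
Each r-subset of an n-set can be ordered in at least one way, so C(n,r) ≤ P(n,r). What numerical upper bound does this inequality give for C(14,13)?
87,178,291,200

Explanation: P(14,13) = 14·13·12·11·10·9·8·7·6·5·4·3·2 = 87,178,291,200, so C(14,13) ≤ 87,178,291,200. (The bound is loose by a factor of 13! = 6,227,020,800: C(14,13) = 87,178,291,200/6,227,020,800 = 14.)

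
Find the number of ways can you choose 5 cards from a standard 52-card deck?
2,598,960

C(52,5) = 2,598,960.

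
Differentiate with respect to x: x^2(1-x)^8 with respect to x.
2x^1(1-x)^8 - 8x^2(1-x)^7

Product rule: 2x^{1}(1-x)^{8} + x^2·(-8)(1-x)^{7}.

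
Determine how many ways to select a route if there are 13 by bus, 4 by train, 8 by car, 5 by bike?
30

Working:
By the addition principle: 13 + 4 + 8 + 5 = 30.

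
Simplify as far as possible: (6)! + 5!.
840

Working:
(6)! + 5! = (6)·5! + 5! = (6+1)·5! = 7·5! = 840.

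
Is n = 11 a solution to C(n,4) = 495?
No

Explanation: C(11,4) = 11·10·9·8/4! = 7,920/24 = 330, which does not equal 495.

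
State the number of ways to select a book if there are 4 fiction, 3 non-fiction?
By the addition principle: 4 + 3 = 7.
Final answer: 7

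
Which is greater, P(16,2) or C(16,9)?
P(16,2)=240, C(16,9)=11,440.

Answer: C(16,9)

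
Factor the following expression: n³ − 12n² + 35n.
n(n − 5)(n − 7)

Solution: n³ − 12n² + 35n = n(n² − 12n + 35) = n(n − 5)(n − 7).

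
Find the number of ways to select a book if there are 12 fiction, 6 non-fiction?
18
By the addition principle: 12 + 6 = 18.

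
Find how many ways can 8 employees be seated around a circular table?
5,040

Explanation: Circular arrangements: (8-1)! = 5,040.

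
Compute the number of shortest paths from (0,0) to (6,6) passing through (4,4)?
420

Solution: To (4,4): C(8,4)=70. From there: C(4,2)=6. Total: 420.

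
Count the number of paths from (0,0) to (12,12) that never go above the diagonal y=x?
208,012

Counted by the Catalan number C_12: C_12 = C(24,12)/(12+1) = 2,704,156/13 = 208,012.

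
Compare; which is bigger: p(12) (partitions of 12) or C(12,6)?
C(12,6)

Working:
Pentagonal recurrence p(n) = p(n−1) + p(n−2) − p(n−5) − p(n−7) + …: p(12) = p(11) + p(10) − p(7) − p(5) + p(0) = 56 + 42 − 15 − 7 + 1 = 77; C(12,6) = 924.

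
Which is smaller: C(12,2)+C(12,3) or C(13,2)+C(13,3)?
C(12,2)+C(12,3)

Solution: First=286, Second=364.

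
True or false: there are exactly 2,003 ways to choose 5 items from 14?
False

Solution: C(14,5) = 2,002 ≠ 2003.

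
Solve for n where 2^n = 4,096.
4,096 = 1,024 × 4 = 2^10 × 2^2 = 2^12, so n = 12.
Final answer: 12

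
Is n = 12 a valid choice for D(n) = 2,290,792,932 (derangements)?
No
D(12) = (12-1)·[D(11) + D(10)] = 11·[14,684,570 + 1,334,961] = 176,214,841, which does not equal 2,290,792,932.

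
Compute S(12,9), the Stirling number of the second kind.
Using the Stirling recurrence: S(n,k) = k·S(n-1,k) + S(n-1,k-1)
S(12,9) = 9·S(11,9) + S(11,8)
         = 9·1155 + 11880
         = 10395 + 11880
         = 22,275
Final answer: 22,275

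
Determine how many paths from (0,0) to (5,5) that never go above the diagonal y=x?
42

Explanation: Counted by the Catalan number C_5: C_5 = C(10,5)/(5+1) = 252/6 = 42.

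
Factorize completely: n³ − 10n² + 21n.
n(n − 3)(n − 7)

Solution: n³ − 10n² + 21n = n(n² − 10n + 21) = n(n − 3)(n − 7).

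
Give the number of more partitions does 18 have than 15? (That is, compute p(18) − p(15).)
209

Reasoning: Pentagonal recurrence p(n) = p(n−1) + p(n−2) − p(n−5) − p(n−7) + …: p(18) = p(17) + p(16) − p(13) − p(11) + p(6) + p(3) = 297 + 231 − 101 − 56 + 11 + 3 = 385.
p(15) = p(14) + p(13) − p(10) − p(8) + p(3) + p(0) = 135 + 101 − 42 − 22 + 3 + 1 = 176.
Difference = 385 − 176 = 209.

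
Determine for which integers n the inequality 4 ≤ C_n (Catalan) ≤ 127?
C_2=2; C_3=5; C_4=14; C_5=42; C_6=132. So valid n = 3, 4, 5.

Answer: 3, 4, 5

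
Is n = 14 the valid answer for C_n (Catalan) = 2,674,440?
Yes

C_14 = C(28,14)/(14+1) = 40,116,600/15 = 2,674,440, which equals 2,674,440.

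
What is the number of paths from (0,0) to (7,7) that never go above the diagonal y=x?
Counted by the Catalan number C_7: C_7 = C(14,7)/(7+1) = 3,432/8 = 429.

Answer: 429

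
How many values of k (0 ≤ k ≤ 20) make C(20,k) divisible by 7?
0

Explanation: Checking C(20,k) mod 7 for k = 0..20: none are divisible by 7. Count = 0.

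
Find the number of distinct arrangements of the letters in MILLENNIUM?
226,800

Reasoning: Word has 10 letters (M=2, I=2, L=2, E=1, N=2, U=1). Arrangements: 10!/Π(k!) = 226,800.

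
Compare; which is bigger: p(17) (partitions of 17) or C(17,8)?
Pentagonal recurrence p(n) = p(n−1) + p(n−2) − p(n−5) − p(n−7) + …: p(17) = p(16) + p(15) − p(12) − p(10) + p(5) + p(2) = 231 + 176 − 77 − 42 + 7 + 2 = 297; C(17,8) = 24,310.
Final answer: C(17,8)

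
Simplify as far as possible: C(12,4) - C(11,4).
165
C(12,4) - C(11,4) = C(11,3) = 165.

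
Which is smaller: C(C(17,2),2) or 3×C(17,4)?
C(C(17,2),2)=9,180, 3×C(17,4)=7,140.
Final answer: 3×C(17,4)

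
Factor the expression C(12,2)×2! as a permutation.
P(12,2)

C(12,2)×2! = [12!/(2!(10)!)]×2! = 12!/(10)! = P(12,2) = 132.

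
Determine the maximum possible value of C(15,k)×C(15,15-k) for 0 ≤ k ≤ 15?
41,409,225

Solution: C(15,k)·C(15,15-k) = C(15,k)², maximised at the centre k = 7: C(15,7)² = 41,409,225.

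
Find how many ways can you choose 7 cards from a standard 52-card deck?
133,784,560

Working:
C(52,7) = 133,784,560.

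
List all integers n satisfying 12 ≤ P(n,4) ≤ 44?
4

Solution: P(3,4)=0; P(4,4)=24; P(5,4)=120. So valid n = 4.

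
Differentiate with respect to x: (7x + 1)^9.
63(7x + 1)^8

Reasoning: Chain rule: 9(7x+1)^{8} × 7 = 63(7x+1)^{8}.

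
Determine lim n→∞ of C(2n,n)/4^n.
0

Explanation: C(2n,n) ~ 4^n/√(πn), so C(2n,n)/4^n ~ 1/√(πn) → 0.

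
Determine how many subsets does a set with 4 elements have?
16
Each element can be included or excluded: 2^4 = 16.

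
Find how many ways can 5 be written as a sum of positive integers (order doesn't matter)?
7

Explanation: Pentagonal recurrence p(n) = p(n−1) + p(n−2) − p(n−5) − p(n−7) + …: p(5) = p(4) + p(3) − p(0) = 5 + 3 − 1 = 7.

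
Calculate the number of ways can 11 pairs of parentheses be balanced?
58,786

Solution: Using the Catalan number formula: C_n = C(2n, n) / (n+1)
C_11 = C(22, 11) / (11+1)
     = 705432 / 12
     = 58,786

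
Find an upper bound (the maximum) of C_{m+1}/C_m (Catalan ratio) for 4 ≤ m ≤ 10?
C_{m+1}/C_m = 2(2m+1)/(m+2), which increases with m. Maximum at m = 10: 2·21/12 = 7/2.

Answer: 7/2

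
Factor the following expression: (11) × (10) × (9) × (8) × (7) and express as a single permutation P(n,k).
P(11,5) = 11!/(6)!

Solution: Product of 5 consecutive descending integers starting at 11: P(11,5) = 11!/6! = 55,440.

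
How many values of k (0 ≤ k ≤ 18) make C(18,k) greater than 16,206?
7

Solution: Row 18 is unimodal and symmetric about k=18/2. C(18,5)=8,568 ≤ 16,206; C(18,6)=18,564 > 16,206; by symmetry C(18,k) > 16,206 for k = 6..12. That's 12 - 6 + 1 = 7 values.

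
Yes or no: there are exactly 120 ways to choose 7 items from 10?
C(10,7) = 120.

Answer: Yes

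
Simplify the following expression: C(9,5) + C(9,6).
210

Reasoning: By Pascal's identity: C(10,6) = 210.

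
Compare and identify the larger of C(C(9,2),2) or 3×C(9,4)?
C(C(9,2),2)
C(C(9,2),2)=630, 3×C(9,4)=378.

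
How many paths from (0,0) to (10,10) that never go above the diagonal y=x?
16,796
Counted by the Catalan number C_10: C_10 = C(20,10)/(10+1) = 184,756/11 = 16,796.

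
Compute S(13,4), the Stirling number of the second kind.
2,532,530

Working:
Using the Stirling recurrence: S(n,k) = k·S(n-1,k) + S(n-1,k-1)
S(13,4) = 4·S(12,4) + S(12,3)
         = 4·611501 + 86526
         = 2446004 + 86526
         = 2,532,530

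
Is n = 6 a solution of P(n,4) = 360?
P(6,4) = 6·5·4·3 = 360, which equals 360.
Final answer: Yes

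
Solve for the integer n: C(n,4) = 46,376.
34

Working:
C(n,4) = n(n−1)(n−2)(n−3)/4! is increasing in n, and n(n−1)(n−2)(n−3) = 4!·46,376 = 1,113,024 ≈ (n−1.5)^4 gives n ≈ 34.0. Check: C(32,4) = 35,960, C(33,4) = 40,920, C(34,4) = 46,376 ✓. So n = 34.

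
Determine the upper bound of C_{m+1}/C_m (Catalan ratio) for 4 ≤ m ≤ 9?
38/11

Working:
C_{m+1}/C_m = 2(2m+1)/(m+2), which increases with m. Maximum at m = 9: 2·19/11 = 38/11.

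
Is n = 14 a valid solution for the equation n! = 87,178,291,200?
Yes
14! = 14·13! = 14·6,227,020,800 = 87,178,291,200, which equals 87,178,291,200.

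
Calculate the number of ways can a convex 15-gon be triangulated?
742,900

Using the Catalan number formula: C_n = C(2n, n) / (n+1)
C_13 = C(26, 13) / (13+1)
     = 10400600 / 14
     = 742,900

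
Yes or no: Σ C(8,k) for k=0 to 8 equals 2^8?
Yes
Binomial theorem: Σ C(8,k) = (1+1)^8 = 2^8 = 256; RHS 2^8 = 256.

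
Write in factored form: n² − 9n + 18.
Seek roots whose sum is 9 and product is 18: (3, 6). So n² − 9n + 18 = (n − 3)(n − 6).
Final answer: (n − 3)(n − 6)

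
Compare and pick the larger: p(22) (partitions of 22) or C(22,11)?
C(22,11)

Pentagonal recurrence p(n) = p(n−1) + p(n−2) − p(n−5) − p(n−7) + …: p(22) = p(21) + p(20) − p(17) − p(15) + p(10) + p(7) − p(0) = 792 + 627 − 297 − 176 + 42 + 15 − 1 = 1,002; C(22,11) = 705,432.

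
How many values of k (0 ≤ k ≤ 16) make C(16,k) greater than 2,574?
7
Row 16 is unimodal and symmetric about k=16/2. C(16,4)=1,820 ≤ 2,574; C(16,5)=4,368 > 2,574; by symmetry C(16,k) > 2,574 for k = 5..11. That's 11 - 5 + 1 = 7 values.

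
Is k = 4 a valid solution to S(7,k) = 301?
No

Solution: S(7,4) = 4·S(6,4) + S(6,3) = 4·65 + 90 = 350, which does not equal 301.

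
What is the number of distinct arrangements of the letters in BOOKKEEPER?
Word has 10 letters (B=1, O=2, K=2, E=3, P=1, R=1). Arrangements: 10!/Π(k!) = 151,200.

Answer: 151,200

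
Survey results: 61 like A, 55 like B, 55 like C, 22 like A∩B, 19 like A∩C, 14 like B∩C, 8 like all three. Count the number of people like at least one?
124

Explanation: |A∪B∪C| = 61+55+55-22-19-14+8 = 124.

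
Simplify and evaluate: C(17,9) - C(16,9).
12,870

Working:
C(17,9) - C(16,9) = C(16,8) = 12,870.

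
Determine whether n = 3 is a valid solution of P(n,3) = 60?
No

Solution: P(3,3) = 3·2·1 = 6, which does not equal 60.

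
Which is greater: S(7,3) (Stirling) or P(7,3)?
S(7,3)

Working:
S(7,3) = 3·S(6,3) + S(6,2) = 3·90 + 31 = 301; P(7,3) = 210.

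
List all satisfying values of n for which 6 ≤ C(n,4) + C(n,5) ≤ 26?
5, 6

Explanation: C(4,4)+C(4,5)=1; C(5,4)+C(5,5)=6; C(6,4)+C(6,5)=21; C(7,4)+C(7,5)=56. So valid n = 5, 6.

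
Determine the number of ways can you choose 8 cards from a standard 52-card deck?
752,538,150

Reasoning: C(52,8) = 752,538,150.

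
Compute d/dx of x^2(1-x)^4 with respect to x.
2x^1(1-x)^4 - 4x^2(1-x)^3

Working:
Product rule: 2x^{1}(1-x)^{4} + x^2·(-4)(1-x)^{3}.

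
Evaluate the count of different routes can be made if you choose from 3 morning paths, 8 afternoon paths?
24
By the multiplication principle: 3 × 8 = 24.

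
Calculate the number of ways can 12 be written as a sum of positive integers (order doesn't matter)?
77

Pentagonal recurrence p(n) = p(n−1) + p(n−2) − p(n−5) − p(n−7) + …: p(12) = p(11) + p(10) − p(7) − p(5) + p(0) = 56 + 42 − 15 − 7 + 1 = 77.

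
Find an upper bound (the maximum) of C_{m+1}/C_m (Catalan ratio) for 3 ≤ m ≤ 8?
17/5

Solution: C_{m+1}/C_m = 2(2m+1)/(m+2), which increases with m. Maximum at m = 8: 2·17/10 = 17/5.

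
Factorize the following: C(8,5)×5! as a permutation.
P(8,5)

Solution: C(8,5)×5! = [8!/(5!(3)!)]×5! = 8!/(3)! = P(8,5) = 6,720.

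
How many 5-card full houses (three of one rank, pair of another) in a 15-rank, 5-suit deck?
21,000

Explanation: Triple rank: 15. Triple suits: C(5,3)=10. Pair rank: 14. Pair suits: C(5,2)=10. Total: 21,000.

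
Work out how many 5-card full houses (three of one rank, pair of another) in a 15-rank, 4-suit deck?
5,040

Working:
Triple rank: 15. Triple suits: C(4,3)=4. Pair rank: 14. Pair suits: C(4,2)=6. Total: 5,040.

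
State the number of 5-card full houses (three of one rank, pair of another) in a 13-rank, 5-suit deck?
15,600

Triple rank: 13. Triple suits: C(5,3)=10. Pair rank: 12. Pair suits: C(5,2)=10. Total: 15,600.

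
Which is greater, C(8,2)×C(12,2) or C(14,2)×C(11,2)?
C(14,2)×C(11,2)

C(8,2)×C(12,2)=1,848, C(14,2)×C(11,2)=5,005.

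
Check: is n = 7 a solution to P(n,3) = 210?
Yes
P(7,3) = 7·6·5 = 210, which equals 210.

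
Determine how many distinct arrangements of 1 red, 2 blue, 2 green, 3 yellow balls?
Multinomial: 8!/(1! × 2! × 2! × 3!) = 1,680.

Answer: 1,680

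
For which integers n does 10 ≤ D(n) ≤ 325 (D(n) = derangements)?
Using D(n) = (n−1)[D(n−1) + D(n−2)] with D(1)=0, D(2)=1: D(4)=9; D(5)=44; D(6)=265; D(7)=1,854. So valid n = 5, 6.

Answer: 5, 6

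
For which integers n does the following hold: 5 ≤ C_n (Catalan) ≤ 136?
3, 4, 5, 6

C_2=2; C_3=5; C_4=14; C_5=42; C_6=132; C_7=429. So valid n = 3, 4, 5, 6.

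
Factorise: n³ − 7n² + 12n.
n³ − 7n² + 12n = n(n² − 7n + 12) = n(n − 3)(n − 4).

Answer: n(n − 3)(n − 4)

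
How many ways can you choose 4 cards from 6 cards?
15
C(6,4) = 6! / (4! × (6-4)!)
         = 6! / (4! × 2!)
         = 15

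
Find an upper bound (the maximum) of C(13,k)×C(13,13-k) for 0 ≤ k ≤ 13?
2,944,656

Reasoning: C(13,k)·C(13,13-k) = C(13,k)², maximised at the centre k = 6: C(13,6)² = 2,944,656.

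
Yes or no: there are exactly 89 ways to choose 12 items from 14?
No

Working:
C(14,12) = 91 ≠ 89.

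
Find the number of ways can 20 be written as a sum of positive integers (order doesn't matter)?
627

Explanation: Pentagonal recurrence p(n) = p(n−1) + p(n−2) − p(n−5) − p(n−7) + …: p(20) = p(19) + p(18) − p(15) − p(13) + p(8) + p(5) = 490 + 385 − 176 − 101 + 22 + 7 = 627.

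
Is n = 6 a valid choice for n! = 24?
6! = 6·5! = 6·120 = 720, which does not equal 24.
Final answer: No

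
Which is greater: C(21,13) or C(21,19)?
C(21,13)

Solution: C(21,13)=203,490, C(21,19)=210.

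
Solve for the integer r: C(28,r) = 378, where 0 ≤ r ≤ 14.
2

Explanation: C(28,r) is increasing for 0 ≤ r ≤ 14. Stepping up (C(28,r+1) = C(28,r)·(28−r)/(r+1)): C(28,1) = 28, C(28,2) = 378 ✓. So r = 2.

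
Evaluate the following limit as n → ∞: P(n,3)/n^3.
1

Working:
P(n,3) = n(n-1)(n-2) ≈ n^3 for large n. Limit = 1.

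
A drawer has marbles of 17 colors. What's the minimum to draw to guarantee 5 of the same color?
Worst case: 4 of each = 68. One more: 69.
Final answer: 69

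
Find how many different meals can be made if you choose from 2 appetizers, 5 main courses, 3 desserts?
30
By the multiplication principle: 2 × 5 × 3 = 30.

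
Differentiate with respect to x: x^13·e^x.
(13x^12 + x^13)e^x

Working:
Product rule: d/dx[x^13]·e^x + x^13·d/dx[e^x] = 13x^{12}e^x + x^13e^x.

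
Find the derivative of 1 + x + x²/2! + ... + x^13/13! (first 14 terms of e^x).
1 + x + x²/2! + ... + x^12/12!

Explanation: Differentiating term by term gives the first 13 terms of e^x.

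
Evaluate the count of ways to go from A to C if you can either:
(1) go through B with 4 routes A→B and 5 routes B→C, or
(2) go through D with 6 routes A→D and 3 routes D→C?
38

Route via B: 4×5=20. Route via D: 6×3=18. Total: 38.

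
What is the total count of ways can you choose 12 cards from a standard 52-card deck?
206,379,406,870

C(52,12) = 206,379,406,870.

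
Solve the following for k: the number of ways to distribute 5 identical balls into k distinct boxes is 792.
8

Explanation: Stars and bars: the count is C(5+k−1, k−1), increasing in k. k=6: C(10,5) = 252, k=7: C(11,6) = 462, k=8: C(12,7) = 792 ✓. So k = 8.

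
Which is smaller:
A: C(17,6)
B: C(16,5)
A=C(17,6)=12,376, B=C(16,5)=4,368.
Final answer: B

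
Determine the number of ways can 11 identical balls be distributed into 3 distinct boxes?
C(11+3-1, 3-1) = C(13, 2) = 78.
Final answer: 78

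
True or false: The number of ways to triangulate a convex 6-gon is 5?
Triangulations of a convex 6-gon are counted by the Catalan number C_4: C_4 = C(8,4)/(4+1) = 70/5 = 14.

Answer: False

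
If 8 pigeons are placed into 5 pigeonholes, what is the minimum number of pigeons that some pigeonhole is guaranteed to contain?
2

Working:
Pigeonhole: ⌈8/5⌉ = 2.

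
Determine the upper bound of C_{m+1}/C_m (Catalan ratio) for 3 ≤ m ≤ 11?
46/13

C_{m+1}/C_m = 2(2m+1)/(m+2), which increases with m. Maximum at m = 11: 2·23/13 = 46/13.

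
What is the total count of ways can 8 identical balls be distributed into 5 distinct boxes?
495

Working:
C(8+5-1, 5-1) = C(12, 4) = 495.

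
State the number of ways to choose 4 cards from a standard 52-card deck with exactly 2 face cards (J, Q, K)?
51,480
12 face cards and 40 non-face cards: C(12,2) × C(40,2) = 66 × 780 = 51,480.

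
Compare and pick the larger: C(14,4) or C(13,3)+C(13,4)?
Equal

Working:
By Pascal's identity: C(14,4) = C(13,3)+C(13,4) = 1,001. Equal.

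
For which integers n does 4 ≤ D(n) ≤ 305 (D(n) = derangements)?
4, 5, 6

Explanation: Using D(n) = (n−1)[D(n−1) + D(n−2)] with D(1)=0, D(2)=1: D(3)=2; D(4)=9; D(5)=44; D(6)=265; D(7)=1,854. So valid n = 4, 5, 6.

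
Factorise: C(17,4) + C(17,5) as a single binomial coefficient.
C(18,5)

Reasoning: By Pascal's identity: C(17,4) + C(17,5) = C(18,5) = 8,568.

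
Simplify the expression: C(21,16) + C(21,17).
26,334

Solution: By Pascal's identity: C(22,17) = 26,334.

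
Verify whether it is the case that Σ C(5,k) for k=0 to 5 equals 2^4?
False

Working:
Binomial theorem: Σ C(5,k) = (1+1)^5 = 2^5 = 32; RHS 2^4 = 16.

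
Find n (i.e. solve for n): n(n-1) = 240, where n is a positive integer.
16

Reasoning: n² − n − 240 = 0, so n = (1 ± √(1 + 4·240))/2 = (1 ± √961)/2 = (1 ± 31)/2, i.e. n = 16 or n = -15. Taking the positive root, n = 16 (check: 16×15 = 240).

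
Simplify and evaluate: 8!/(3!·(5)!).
56

Reasoning: This is C(8,3) = 56.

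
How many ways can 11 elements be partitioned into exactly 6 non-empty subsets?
179,487
This equals S(11,6), the Stirling number of the 2nd kind.
Using the Stirling recurrence: S(n,k) = k·S(n-1,k) + S(n-1,k-1)
S(11,6) = 6·S(10,6) + S(10,5)
         = 6·22827 + 42525
         = 136962 + 42525
         = 179,487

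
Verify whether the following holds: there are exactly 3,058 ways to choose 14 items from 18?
False

Solution: C(18,14) = 3,060 ≠ 3058.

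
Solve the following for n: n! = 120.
5

Working:
n! is strictly increasing. 3! = 6, 4! = 24, 5! = 120 ✓. So n = 5.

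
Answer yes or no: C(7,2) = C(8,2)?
LHS = C(7,2) = 21; RHS = C(8,2) = 28. 21 ≠ 28, so the statement does not hold.
Final answer: No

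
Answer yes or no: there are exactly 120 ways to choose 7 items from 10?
Yes

Explanation: C(10,7) = 120.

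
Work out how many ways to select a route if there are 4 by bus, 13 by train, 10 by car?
27

Reasoning: By the addition principle: 4 + 13 + 10 = 27.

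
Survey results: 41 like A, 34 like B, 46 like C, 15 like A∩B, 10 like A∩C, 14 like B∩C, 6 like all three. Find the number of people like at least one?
88

Solution: |A∪B∪C| = 41+34+46-15-10-14+6 = 88.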